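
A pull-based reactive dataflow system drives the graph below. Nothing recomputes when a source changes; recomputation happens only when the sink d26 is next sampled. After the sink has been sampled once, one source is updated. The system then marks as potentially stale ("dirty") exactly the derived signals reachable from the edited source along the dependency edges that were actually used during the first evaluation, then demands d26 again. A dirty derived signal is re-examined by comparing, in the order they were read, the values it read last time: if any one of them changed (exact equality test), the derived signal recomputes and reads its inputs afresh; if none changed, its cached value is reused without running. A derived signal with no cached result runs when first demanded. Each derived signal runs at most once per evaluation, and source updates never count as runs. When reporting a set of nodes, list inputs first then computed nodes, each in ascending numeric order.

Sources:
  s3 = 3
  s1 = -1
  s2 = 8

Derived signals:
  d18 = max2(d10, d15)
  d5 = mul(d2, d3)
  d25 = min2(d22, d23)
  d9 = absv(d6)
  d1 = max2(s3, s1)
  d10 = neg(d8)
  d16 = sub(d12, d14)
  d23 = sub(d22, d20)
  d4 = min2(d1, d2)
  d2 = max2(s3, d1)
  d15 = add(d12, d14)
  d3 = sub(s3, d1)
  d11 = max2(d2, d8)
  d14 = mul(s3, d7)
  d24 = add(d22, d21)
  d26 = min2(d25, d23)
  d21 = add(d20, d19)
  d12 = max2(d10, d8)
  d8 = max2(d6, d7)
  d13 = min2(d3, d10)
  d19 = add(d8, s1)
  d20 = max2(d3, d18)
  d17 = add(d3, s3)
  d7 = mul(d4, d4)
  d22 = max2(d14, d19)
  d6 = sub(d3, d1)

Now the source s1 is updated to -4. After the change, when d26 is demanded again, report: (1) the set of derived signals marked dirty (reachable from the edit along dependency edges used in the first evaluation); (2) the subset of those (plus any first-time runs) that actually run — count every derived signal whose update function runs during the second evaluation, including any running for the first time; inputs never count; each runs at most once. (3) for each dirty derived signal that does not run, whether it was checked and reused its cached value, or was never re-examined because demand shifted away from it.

First evaluation (everything demanded from the output):
  d1 = max2(3, -1) = 3
  d2 = max2(3, 3) = 3
  d3 = sub(3, 3) = 0
  d4 = min2(3, 3) = 3
  d6 = sub(0, 3) = -3
  d7 = mul(3, 3) = 9
  d8 = max2(-3, 9) = 9
  d10 = neg(9) = -9
  d12 = max2(-9, 9) = 9
  d14 = mul(3, 9) = 27
  d15 = add(9, 27) = 36
  d18 = max2(-9, 36) = 36
  d19 = add(9, -1) = 8
  d20 = max2(0, 36) = 36
  d22 = max2(27, 8) = 27
  d23 = sub(27, 36) = -9
  d25 = min2(27, -9) = -9
  d26 = min2(-9, -9) = -9

Propagation after the edit:
  d1: runs — s1 -1->-4; result 3 (same value as before).
  d2: checked — values it read are unchanged (s3 unchanged, d1 unchanged); reused cached 3 without running.
  d3: checked — values it read are unchanged (s3 unchanged, d1 unchanged); reused cached 0 without running.
  d4: checked — values it read are unchanged (d1 unchanged, d2 unchanged); reused cached 3 without running.
  d6: checked — values it read are unchanged (d3 unchanged, d1 unchanged); reused cached -3 without running.
  d7: checked — values it read are unchanged (d4 unchanged, d4 unchanged); reused cached 9 without running.
  d8: checked — values it read are unchanged (d6 unchanged, d7 unchanged); reused cached 9 without running.
  d10: checked — values it read are unchanged (d8 unchanged); reused cached -9 without running.
  d12: checked — values it read are unchanged (d10 unchanged, d8 unchanged); reused cached 9 without running.
  d14: checked — values it read are unchanged (s3 unchanged, d7 unchanged); reused cached 27 without running.
  d15: checked — values it read are unchanged (d12 unchanged, d14 unchanged); reused cached 36 without running.
  d18: checked — values it read are unchanged (d10 unchanged, d15 unchanged); reused cached 36 without running.
  d19: runs — s1 -1->-4; result 5.
  d20: checked — values it read are unchanged (d3 unchanged, d18 unchanged); reused cached 36 without running.
  d22: runs — d19 8->5; result 27 (same value as before).
  d23: checked — values it read are unchanged (d22 unchanged, d20 unchanged); reused cached -9 without running.
  d25: checked — values it read are unchanged (d22 unchanged, d23 unchanged); reused cached -9 without running.
  d26: checked — values it read are unchanged (d25 unchanged, d23 unchanged); reused cached -9 without running.

Key observation: the cutoff stops propagation at d2 — its inputs' values are unchanged, so it reuses its cache.

Marked dirty: d1, d2, d3, d4, d6, d7, d8, d10, d12, d14, d15, d18, d19, d20, d22, d23, d25, d26.
Derived signals that run: d1, d19, d22 — 3 in total.
Checked but reused from cache: d2, d3, d4, d6, d7, d8, d10, d12, d14, d15, d18, d20, d23, d25, d26.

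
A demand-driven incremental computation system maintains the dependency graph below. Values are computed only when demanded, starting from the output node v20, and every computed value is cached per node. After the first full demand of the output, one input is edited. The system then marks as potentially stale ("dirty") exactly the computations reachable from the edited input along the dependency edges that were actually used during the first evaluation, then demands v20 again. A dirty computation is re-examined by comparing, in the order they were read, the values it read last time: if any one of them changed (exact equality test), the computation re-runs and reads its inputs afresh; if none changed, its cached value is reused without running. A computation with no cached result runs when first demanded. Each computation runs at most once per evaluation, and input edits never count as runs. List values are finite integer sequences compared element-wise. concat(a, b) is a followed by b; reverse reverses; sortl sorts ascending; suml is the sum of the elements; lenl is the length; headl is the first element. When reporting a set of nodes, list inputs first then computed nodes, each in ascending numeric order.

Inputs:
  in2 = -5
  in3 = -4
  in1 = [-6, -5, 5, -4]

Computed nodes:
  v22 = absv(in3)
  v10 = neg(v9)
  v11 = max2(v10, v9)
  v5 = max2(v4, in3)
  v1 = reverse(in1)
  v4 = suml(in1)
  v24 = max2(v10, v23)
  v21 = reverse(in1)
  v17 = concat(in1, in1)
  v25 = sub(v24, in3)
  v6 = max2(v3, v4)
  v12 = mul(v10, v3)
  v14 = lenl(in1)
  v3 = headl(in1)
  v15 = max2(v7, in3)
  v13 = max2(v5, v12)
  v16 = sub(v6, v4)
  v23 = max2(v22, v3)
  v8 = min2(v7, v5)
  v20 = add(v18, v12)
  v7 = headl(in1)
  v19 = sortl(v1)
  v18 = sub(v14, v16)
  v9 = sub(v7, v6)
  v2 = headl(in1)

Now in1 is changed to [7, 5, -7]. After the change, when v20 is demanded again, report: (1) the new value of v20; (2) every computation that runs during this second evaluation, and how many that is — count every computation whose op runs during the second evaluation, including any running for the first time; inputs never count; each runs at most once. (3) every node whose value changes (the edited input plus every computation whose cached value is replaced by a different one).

New value of v20: 1.
Computations that run: v3, v4, v6, v7, v9, v12, v14, v16, v18, v20 — 10 in total.
Values that change: in1, v3, v4, v6, v7, v14, v16, v18, v20.
Key observation: the cutoff stops propagation at v10 — its inputs' values are unchanged, so it reuses its cache.

First evaluation (everything demanded from the output):
  v3 = headl([-6, -5, 5, -4]) = -6
  v4 = suml([-6, -5, 5, -4]) = -10
  v6 = max2(-6, -10) = -6
  v7 = headl([-6, -5, 5, -4]) = -6
  v9 = sub(-6, -6) = 0
  v10 = neg(0) = 0
  v12 = mul(0, -6) = 0
  v14 = lenl([-6, -5, 5, -4]) = 4
  v16 = sub(-6, -10) = 4
  v18 = sub(4, 4) = 0
  v20 = add(0, 0) = 0

Propagation after the edit:
  v3: runs — in1 [-6, -5, 5, -4]->[7, 5, -7]; result 7.
  v4: runs — in1 [-6, -5, 5, -4]->[7, 5, -7]; result 5.
  v6: runs — v3 -6->7; v4 -10->5; result 7.
  v7: runs — in1 [-6, -5, 5, -4]->[7, 5, -7]; result 7.
  v9: runs — v7 -6->7; v6 -6->7; result 0 (same value as before).
  v10: checked — values it read are unchanged (v9 unchanged); reused cached 0 without running.
  v12: runs — v3 -6->7; result 0 (same value as before).
  v14: runs — in1 [-6, -5, 5, -4]->[7, 5, -7]; result 3.
  v16: runs — v6 -6->7; v4 -10->5; result 2.
  v18: runs — v14 4->3; v16 4->2; result 1.
  v20: runs — v18 0->1; result 1.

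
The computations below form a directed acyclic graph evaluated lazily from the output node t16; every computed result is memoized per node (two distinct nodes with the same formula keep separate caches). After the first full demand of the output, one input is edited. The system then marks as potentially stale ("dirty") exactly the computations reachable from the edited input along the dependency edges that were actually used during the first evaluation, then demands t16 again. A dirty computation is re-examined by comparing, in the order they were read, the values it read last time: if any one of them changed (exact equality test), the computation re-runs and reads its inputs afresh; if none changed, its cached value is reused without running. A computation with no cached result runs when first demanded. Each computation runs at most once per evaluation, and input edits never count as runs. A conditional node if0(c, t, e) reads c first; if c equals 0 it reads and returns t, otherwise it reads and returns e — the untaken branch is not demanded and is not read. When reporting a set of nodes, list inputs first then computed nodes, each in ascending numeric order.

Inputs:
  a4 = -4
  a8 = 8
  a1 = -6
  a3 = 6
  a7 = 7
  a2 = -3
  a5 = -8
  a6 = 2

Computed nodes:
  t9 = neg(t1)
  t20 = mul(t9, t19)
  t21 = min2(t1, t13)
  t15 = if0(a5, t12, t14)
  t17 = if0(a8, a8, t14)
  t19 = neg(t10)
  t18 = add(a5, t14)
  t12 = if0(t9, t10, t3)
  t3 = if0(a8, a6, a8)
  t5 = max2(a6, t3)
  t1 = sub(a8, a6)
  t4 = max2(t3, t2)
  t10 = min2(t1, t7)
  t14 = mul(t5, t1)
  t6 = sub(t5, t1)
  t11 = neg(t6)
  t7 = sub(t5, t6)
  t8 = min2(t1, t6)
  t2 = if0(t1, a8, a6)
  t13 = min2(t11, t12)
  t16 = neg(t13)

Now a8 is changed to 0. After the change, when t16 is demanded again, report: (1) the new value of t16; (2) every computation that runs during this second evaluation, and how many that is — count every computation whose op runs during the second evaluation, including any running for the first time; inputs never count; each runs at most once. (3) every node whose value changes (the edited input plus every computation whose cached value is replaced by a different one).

Demanding t16 again yields 4.
9 computations run: t1, t3, t5, t6, t9, t11, t12, t13, t16.
The nodes whose values change: a8, t1, t3, t5, t6, t9, t11, t12, t13, t16.

First demand of the output computes:
  t1 = sub(8, 2) = 6
  t3 = if0(a8=8 -> else branch a8) = 8
  t5 = max2(2, 8) = 8
  t6 = sub(8, 6) = 2
  t9 = neg(6) = -6
  t11 = neg(2) = -2
  t12 = if0(t9=-6 -> else branch t3) = 8
  t13 = min2(-2, 8) = -2
  t16 = neg(-2) = 2

After the edit, cleaning proceeds:
  t1: a read changed (a8 8->0) — executes, giving -2.
  t3: a read changed (a8 8->0; a8 8->0) — executes, giving 2.
  t5: a read changed (t3 8->2) — executes, giving 2.
  t6: a read changed (t5 8->2; t1 6->-2) — executes, giving 4.
  t9: a read changed (t1 6->-2) — executes, giving 2.
  t11: a read changed (t6 2->4) — executes, giving -4.
  t12: a read changed (t9 -6->2; t3 8->2) — executes, giving 2.
  t13: a read changed (t11 -2->-4; t12 8->2) — executes, giving -4.
  t16: a read changed (t13 -2->-4) — executes, giving 4.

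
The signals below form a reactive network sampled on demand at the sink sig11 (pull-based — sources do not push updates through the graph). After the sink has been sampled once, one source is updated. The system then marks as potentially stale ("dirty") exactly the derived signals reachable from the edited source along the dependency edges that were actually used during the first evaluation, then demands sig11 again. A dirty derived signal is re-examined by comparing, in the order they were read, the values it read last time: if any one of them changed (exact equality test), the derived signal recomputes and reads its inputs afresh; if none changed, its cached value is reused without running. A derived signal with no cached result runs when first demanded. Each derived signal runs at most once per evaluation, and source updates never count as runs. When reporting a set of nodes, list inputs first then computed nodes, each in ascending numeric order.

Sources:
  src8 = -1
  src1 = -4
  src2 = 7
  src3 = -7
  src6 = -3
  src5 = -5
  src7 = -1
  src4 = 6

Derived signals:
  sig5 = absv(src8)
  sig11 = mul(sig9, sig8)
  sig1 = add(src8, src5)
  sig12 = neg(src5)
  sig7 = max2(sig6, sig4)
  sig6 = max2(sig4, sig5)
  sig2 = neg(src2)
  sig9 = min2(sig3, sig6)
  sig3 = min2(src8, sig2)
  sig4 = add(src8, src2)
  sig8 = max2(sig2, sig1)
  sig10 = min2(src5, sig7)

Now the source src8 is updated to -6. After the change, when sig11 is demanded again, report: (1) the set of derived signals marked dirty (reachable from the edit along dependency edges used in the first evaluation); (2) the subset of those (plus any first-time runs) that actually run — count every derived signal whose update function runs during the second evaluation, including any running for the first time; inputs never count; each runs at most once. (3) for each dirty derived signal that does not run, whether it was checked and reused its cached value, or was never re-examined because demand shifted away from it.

Dirty set: sig1, sig3, sig4, sig5, sig6, sig8, sig9, sig11.
Run set: sig1, sig3, sig4, sig5, sig6, sig8, sig11 (7 run).
Re-examined without running (cache reused): sig9.
The important point: at sig9 every value read last time is unchanged, so the dirty flag clears without a run.

Initial pass — values computed on the first demand:
  sig1 = add(-1, -5) = -6
  sig2 = neg(7) = -7
  sig3 = min2(-1, -7) = -7
  sig4 = add(-1, 7) = 6
  sig5 = absv(-1) = 1
  sig6 = max2(6, 1) = 6
  sig8 = max2(-7, -6) = -6
  sig9 = min2(-7, 6) = -7
  sig11 = mul(-7, -6) = 42

Second demand — change propagation:
  sig1: re-runs because src8 -1->-6; new result -11.
  sig3: re-runs because src8 -1->-6; new result -7 (unchanged).
  sig4: re-runs because src8 -1->-6; new result 1.
  sig5: re-runs because src8 -1->-6; new result 6.
  sig6: re-runs because sig4 6->1; sig5 1->6; new result 6 (unchanged).
  sig8: re-runs because sig1 -6->-11; new result -7.
  sig9: re-examined; everything it read last time is the same (sig3 unchanged, sig6 unchanged) — cache -7 kept, no run.
  sig11: re-runs because sig8 -6->-7; new result 49.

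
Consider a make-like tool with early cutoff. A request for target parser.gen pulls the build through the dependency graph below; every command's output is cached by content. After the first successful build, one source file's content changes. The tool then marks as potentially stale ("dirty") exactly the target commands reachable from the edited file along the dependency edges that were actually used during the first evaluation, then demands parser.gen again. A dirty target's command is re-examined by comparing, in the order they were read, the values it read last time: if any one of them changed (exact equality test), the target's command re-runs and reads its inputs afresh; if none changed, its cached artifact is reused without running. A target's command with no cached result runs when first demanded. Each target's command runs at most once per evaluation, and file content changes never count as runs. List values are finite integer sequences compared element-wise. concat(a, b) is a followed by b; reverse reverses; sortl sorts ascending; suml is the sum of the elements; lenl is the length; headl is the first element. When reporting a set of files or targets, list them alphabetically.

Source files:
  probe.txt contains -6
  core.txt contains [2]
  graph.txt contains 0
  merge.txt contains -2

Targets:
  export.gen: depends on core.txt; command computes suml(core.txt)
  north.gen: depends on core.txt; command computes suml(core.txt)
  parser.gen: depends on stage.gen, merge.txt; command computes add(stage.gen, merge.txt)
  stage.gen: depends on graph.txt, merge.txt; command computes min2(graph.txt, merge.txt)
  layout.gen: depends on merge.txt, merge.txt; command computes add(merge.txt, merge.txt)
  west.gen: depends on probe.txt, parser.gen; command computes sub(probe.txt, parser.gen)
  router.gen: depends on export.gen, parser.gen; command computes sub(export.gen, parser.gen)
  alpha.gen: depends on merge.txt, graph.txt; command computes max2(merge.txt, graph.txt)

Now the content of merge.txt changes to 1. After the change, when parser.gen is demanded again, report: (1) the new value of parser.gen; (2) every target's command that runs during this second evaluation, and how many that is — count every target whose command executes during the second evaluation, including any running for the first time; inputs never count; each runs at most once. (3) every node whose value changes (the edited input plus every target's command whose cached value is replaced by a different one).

First demand of the output computes:
  stage.gen = min2(0, -2) = -2
  parser.gen = add(-2, -2) = -4

After the edit, cleaning proceeds:
  stage.gen: a read changed (merge.txt -2->1) — executes, giving 0.
  parser.gen: a read changed (stage.gen -2->0; merge.txt -2->1) — executes, giving 1.

Demanding parser.gen again yields 1.
2 target commands run: parser.gen, stage.gen.
The nodes whose values change: merge.txt, parser.gen, stage.gen.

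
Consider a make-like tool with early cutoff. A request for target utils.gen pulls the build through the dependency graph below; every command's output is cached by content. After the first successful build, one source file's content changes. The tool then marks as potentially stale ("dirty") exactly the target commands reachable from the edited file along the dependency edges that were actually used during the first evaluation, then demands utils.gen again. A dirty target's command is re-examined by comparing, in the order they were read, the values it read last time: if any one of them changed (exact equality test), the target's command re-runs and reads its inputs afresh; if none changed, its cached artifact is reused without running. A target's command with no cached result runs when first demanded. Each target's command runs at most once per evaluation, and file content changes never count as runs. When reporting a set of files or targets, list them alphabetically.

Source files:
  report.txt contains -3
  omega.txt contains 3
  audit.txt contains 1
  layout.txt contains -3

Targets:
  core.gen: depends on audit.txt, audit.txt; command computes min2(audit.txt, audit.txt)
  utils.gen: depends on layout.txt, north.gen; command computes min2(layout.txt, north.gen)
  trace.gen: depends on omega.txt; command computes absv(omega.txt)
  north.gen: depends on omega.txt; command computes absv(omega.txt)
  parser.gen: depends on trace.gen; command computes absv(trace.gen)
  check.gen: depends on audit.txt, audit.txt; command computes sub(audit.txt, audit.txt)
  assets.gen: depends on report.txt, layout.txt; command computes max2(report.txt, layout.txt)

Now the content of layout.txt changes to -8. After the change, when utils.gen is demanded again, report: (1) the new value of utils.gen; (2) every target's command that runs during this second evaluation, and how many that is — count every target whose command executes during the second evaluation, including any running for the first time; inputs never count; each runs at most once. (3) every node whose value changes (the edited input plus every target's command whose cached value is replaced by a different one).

Demanding utils.gen again yields -8.
1 target commands run: utils.gen.
The nodes whose values change: layout.txt, utils.gen.

First demand of the output computes:
  north.gen = absv(3) = 3
  utils.gen = min2(-3, 3) = -3

After the edit, cleaning proceeds:
  utils.gen: a read changed (layout.txt -3->-8) — executes, giving -8.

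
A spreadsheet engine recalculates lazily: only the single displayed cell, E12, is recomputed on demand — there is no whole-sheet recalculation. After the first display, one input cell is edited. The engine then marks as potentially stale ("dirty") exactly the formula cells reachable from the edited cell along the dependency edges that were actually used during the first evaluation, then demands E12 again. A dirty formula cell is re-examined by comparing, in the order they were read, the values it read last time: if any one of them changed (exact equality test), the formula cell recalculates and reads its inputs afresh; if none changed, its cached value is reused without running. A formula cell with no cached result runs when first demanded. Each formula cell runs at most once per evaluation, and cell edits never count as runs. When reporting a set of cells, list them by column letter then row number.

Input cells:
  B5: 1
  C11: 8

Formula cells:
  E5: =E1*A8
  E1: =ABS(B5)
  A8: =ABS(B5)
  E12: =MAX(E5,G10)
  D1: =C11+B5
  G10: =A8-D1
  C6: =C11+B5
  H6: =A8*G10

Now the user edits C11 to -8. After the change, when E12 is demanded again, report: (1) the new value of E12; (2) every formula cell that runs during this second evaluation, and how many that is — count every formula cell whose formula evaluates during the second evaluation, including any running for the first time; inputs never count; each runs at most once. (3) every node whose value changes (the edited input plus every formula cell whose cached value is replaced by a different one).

First evaluation (everything demanded from the output):
  A8 = ABS(1) = 1
  D1 = 8 + 1 = 9
  E1 = ABS(1) = 1
  E5 = 1 * 1 = 1
  G10 = 1 - 9 = -8
  E12 = MAX(1, -8) = 1

Propagation after the edit:
  D1: runs — C11 8->-8; result -7.
  G10: runs — D1 9->-7; result 8.
  E12: runs — G10 -8->8; result 8.

New value of E12: 8.
Formula cells that run: D1, E12, G10 — 3 in total.
Values that change: C11, D1, E12, G10.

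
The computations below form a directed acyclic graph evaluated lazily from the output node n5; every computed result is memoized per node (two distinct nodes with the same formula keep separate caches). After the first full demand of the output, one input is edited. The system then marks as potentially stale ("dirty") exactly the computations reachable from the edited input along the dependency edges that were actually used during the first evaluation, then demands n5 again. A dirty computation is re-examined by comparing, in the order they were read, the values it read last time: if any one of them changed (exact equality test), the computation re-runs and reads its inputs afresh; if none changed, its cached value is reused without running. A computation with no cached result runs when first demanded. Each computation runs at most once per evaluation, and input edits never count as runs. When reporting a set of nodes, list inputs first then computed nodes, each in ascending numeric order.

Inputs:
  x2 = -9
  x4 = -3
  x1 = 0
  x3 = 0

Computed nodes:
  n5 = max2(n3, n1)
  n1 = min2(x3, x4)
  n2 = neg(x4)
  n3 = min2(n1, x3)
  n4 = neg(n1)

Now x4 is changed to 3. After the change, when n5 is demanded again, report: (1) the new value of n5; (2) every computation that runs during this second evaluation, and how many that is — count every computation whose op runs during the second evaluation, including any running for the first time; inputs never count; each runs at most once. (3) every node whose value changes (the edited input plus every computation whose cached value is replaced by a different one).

Demanding n5 again yields 0.
3 computations run: n1, n3, n5.
The nodes whose values change: x4, n1, n3, n5.

First demand of the output computes:
  n1 = min2(0, -3) = -3
  n3 = min2(-3, 0) = -3
  n5 = max2(-3, -3) = -3

After the edit, cleaning proceeds:
  n1: a read changed (x4 -3->3) — executes, giving 0.
  n3: a read changed (n1 -3->0) — executes, giving 0.
  n5: a read changed (n3 -3->0; n1 -3->0) — executes, giving 0.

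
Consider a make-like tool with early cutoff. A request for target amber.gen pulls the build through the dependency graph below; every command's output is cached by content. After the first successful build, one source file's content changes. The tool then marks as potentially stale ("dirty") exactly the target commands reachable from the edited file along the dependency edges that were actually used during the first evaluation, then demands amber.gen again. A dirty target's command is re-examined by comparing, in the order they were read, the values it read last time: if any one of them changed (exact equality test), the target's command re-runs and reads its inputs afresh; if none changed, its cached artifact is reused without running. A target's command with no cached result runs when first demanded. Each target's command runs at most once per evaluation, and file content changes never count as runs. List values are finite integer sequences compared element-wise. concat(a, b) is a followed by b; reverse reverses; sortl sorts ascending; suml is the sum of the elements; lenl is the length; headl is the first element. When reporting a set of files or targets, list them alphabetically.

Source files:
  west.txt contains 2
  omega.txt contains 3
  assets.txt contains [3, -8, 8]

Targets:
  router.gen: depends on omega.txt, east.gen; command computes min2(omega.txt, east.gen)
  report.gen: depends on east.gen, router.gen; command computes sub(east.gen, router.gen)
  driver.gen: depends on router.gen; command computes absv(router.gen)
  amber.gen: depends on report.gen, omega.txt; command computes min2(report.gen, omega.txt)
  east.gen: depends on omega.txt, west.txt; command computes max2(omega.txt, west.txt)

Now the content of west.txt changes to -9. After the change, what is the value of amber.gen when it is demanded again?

Demanding amber.gen again yields 0.
Note the absorption at east.gen: it re-runs yet its value is the same, leaving the output's value untouched.

First demand of the output computes:
  east.gen = max2(3, 2) = 3
  router.gen = min2(3, 3) = 3
  report.gen = sub(3, 3) = 0
  amber.gen = min2(0, 3) = 0

After the edit, cleaning proceeds:
  east.gen: a read changed (west.txt 2->-9) — executes, giving 3 — identical to its old value.
  router.gen: dirty, but its reads are unchanged (omega.txt unchanged, east.gen unchanged); cached 3 stands.
  report.gen: dirty, but its reads are unchanged (east.gen unchanged, router.gen unchanged); cached 0 stands.
  amber.gen: dirty, but its reads are unchanged (report.gen unchanged, omega.txt unchanged); cached 0 stands.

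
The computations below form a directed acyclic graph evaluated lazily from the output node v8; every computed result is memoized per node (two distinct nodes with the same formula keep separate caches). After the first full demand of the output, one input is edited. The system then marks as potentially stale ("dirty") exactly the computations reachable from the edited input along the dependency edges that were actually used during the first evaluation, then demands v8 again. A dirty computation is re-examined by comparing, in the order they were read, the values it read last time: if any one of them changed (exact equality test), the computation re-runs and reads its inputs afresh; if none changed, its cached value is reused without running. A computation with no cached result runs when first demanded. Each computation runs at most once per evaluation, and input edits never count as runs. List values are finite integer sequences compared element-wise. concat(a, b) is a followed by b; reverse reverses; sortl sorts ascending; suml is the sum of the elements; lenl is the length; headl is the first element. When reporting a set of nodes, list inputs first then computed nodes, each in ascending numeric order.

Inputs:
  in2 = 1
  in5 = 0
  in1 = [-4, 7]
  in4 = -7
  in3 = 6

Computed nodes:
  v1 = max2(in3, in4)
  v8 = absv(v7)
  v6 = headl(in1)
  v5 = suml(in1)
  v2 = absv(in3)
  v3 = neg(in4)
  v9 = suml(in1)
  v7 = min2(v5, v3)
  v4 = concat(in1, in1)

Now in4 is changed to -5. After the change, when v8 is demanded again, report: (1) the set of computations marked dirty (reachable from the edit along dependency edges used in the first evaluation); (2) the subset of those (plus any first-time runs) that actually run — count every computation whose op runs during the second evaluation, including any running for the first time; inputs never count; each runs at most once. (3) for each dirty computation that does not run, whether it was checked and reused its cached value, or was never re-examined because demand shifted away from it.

First demand of the output computes:
  v3 = neg(-7) = 7
  v5 = suml([-4, 7]) = 3
  v7 = min2(3, 7) = 3
  v8 = absv(3) = 3

After the edit, cleaning proceeds:
  v3: a read changed (in4 -7->-5) — executes, giving 5.
  v7: a read changed (v3 7->5) — executes, giving 3 — identical to its old value.
  v8: dirty, but its reads are unchanged (v7 unchanged); cached 3 stands.

Note the absorption at v7: it re-runs yet its value is the same, leaving the output's value untouched.

The edit dirties: v3, v7, v8.
2 computations run: v3, v7.
Cache hits after checking: v8.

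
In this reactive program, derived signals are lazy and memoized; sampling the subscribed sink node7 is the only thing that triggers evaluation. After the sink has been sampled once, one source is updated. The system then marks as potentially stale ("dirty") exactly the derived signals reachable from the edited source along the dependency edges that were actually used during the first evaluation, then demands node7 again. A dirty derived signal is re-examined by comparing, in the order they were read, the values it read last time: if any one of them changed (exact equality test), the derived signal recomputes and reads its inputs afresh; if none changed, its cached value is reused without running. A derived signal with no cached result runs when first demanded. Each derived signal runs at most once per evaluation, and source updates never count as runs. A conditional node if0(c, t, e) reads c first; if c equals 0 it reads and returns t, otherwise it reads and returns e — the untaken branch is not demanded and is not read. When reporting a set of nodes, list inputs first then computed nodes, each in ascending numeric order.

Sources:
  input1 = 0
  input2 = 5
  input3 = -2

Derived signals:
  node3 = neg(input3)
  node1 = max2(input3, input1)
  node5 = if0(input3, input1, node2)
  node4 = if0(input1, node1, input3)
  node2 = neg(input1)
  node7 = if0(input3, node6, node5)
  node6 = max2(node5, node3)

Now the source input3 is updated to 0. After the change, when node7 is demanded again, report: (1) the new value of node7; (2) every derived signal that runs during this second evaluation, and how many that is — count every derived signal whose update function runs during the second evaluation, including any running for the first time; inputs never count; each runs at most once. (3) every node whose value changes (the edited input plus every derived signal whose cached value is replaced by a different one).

First demand of the output computes:
  node2 = neg(0) = 0
  node5 = if0(input3=-2 -> else branch node2) = 0
  node7 = if0(input3=-2 -> else branch node5) = 0

After the edit, cleaning proceeds:
  node3: had never run; runs now, result 0.
  node5: a read changed (input3 -2->0) — executes, giving 0 — identical to its old value.
  node6: had never run; runs now, result 0.
  node7: a read changed (input3 -2->0) — executes, giving 0 — identical to its old value.

Note the branch switch — node3, node6 had no cache and run now for the first time.

Demanding node7 again yields 0.
4 derived signals run: node3, node5, node6, node7.
The nodes whose values change: input3.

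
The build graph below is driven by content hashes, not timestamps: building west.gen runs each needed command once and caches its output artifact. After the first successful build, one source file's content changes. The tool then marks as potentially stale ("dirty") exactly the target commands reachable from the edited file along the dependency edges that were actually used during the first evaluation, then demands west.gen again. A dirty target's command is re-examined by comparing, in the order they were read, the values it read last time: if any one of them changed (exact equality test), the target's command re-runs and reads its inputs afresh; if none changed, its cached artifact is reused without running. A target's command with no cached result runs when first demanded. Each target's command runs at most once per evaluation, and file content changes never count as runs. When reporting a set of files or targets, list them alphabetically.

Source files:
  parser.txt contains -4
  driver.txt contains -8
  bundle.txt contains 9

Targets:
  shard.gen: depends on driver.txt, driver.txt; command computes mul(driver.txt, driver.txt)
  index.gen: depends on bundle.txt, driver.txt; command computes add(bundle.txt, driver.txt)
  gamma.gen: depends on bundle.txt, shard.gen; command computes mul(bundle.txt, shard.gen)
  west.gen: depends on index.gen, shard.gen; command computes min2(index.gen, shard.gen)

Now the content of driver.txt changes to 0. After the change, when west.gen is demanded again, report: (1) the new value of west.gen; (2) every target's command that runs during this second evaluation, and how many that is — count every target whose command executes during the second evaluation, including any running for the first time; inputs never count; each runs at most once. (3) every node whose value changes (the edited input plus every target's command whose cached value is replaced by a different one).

Initial pass — values computed on the first demand:
  index.gen = add(9, -8) = 1
  shard.gen = mul(-8, -8) = 64
  west.gen = min2(1, 64) = 1

Second demand — change propagation:
  index.gen: re-runs because driver.txt -8->0; new result 9.
  shard.gen: re-runs because driver.txt -8->0; driver.txt -8->0; new result 0.
  west.gen: re-runs because index.gen 1->9; shard.gen 64->0; new result 0.

west.gen now evaluates to 0.
Run set: index.gen, shard.gen, west.gen (3 run).
Changed values: driver.txt, index.gen, shard.gen, west.gen.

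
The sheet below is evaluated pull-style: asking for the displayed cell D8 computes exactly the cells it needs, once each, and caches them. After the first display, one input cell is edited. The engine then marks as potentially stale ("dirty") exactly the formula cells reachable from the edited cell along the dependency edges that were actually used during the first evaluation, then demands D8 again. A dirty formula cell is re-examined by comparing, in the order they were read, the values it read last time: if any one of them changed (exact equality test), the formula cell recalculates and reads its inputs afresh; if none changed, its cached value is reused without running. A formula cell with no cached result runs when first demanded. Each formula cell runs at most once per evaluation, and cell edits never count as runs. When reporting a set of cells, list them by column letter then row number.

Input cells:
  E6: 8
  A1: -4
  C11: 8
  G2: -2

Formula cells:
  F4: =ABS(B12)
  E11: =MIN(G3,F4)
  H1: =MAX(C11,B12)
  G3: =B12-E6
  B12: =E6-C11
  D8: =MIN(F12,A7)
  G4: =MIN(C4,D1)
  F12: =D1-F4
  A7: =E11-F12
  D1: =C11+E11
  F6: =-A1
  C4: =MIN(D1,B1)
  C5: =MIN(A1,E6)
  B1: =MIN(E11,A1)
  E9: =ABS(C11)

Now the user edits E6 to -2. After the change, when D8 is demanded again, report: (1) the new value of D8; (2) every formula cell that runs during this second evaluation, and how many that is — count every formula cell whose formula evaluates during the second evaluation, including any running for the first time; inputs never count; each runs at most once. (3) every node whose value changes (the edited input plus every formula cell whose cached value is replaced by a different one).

Demanding D8 again yields -10.
7 formula cells run: A7, B12, D8, E11, F4, F12, G3.
The nodes whose values change: A7, B12, D8, E6, F4, F12.
Note where the cutoff bites: D1 is checked, finds nothing changed, and keeps its cache.

First demand of the output computes:
  B12 = 8 - 8 = 0
  F4 = ABS(0) = 0
  G3 = 0 - 8 = -8
  E11 = MIN(-8, 0) = -8
  D1 = 8 + -8 = 0
  F12 = 0 - 0 = 0
  A7 = -8 - 0 = -8
  D8 = MIN(0, -8) = -8

After the edit, cleaning proceeds:
  B12: a read changed (E6 8->-2) — executes, giving -10.
  F4: a read changed (B12 0->-10) — executes, giving 10.
  G3: a read changed (B12 0->-10; E6 8->-2) — executes, giving -8 — identical to its old value.
  E11: a read changed (F4 0->10) — executes, giving -8 — identical to its old value.
  D1: dirty, but its reads are unchanged (C11 unchanged, E11 unchanged); cached 0 stands.
  F12: a read changed (F4 0->10) — executes, giving -10.
  A7: a read changed (F12 0->-10) — executes, giving 2.
  D8: a read changed (F12 0->-10; A7 -8->2) — executes, giving -10.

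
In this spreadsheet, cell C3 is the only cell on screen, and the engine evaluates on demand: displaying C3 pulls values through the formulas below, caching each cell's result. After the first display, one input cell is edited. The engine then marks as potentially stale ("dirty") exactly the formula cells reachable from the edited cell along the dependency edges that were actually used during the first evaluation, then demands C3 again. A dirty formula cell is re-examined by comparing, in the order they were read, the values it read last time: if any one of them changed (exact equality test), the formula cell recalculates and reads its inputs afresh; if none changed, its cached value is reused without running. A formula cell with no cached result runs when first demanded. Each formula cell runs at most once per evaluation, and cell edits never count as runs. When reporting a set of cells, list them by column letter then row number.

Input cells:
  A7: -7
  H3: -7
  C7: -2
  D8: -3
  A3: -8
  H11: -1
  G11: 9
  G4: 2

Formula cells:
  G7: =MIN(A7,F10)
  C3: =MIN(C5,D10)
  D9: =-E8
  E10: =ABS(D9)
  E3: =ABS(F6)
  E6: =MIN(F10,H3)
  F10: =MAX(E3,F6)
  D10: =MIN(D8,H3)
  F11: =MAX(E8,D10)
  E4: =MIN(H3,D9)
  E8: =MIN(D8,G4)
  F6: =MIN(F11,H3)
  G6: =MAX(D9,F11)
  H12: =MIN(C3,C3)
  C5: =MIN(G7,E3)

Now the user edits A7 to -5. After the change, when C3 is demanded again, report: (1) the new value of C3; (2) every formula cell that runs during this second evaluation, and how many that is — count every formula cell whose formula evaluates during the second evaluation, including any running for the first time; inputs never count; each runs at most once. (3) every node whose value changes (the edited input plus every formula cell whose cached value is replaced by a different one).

Initial pass — values computed on the first demand:
  D10 = MIN(-3, -7) = -7
  E8 = MIN(-3, 2) = -3
  F11 = MAX(-3, -7) = -3
  F6 = MIN(-3, -7) = -7
  E3 = ABS(-7) = 7
  F10 = MAX(7, -7) = 7
  G7 = MIN(-7, 7) = -7
  C5 = MIN(-7, 7) = -7
  C3 = MIN(-7, -7) = -7

Second demand — change propagation:
  G7: re-runs because A7 -7->-5; new result -5.
  C5: re-runs because G7 -7->-5; new result -5.
  C3: re-runs because C5 -7->-5; new result -7 (unchanged).

C3 now evaluates to -7.
Run set: C3, C5, G7 (3 run).
Changed values: A7, C5, G7.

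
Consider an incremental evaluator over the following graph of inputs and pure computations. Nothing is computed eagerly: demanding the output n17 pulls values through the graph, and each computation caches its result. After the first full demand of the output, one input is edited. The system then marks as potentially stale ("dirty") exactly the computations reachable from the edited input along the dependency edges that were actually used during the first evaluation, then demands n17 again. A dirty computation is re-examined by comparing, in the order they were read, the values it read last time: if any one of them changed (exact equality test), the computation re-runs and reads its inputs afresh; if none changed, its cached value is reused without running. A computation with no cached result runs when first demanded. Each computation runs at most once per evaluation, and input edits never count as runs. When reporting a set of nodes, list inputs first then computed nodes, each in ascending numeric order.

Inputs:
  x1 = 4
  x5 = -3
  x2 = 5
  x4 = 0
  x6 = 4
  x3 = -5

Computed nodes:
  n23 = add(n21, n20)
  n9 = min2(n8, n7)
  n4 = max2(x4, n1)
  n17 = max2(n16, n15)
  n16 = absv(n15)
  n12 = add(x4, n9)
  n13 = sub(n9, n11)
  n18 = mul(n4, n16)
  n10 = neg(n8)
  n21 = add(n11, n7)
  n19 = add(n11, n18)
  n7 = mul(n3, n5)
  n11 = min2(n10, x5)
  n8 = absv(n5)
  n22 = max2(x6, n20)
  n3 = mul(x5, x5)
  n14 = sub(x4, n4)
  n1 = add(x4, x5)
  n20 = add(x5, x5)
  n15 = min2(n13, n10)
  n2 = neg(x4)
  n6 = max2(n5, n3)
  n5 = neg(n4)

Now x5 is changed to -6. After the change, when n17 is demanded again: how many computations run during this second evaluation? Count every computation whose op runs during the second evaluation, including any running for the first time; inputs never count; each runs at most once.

Run set: n1, n3, n4, n7, n11, n13, n15 (7 run).
The important point: at n5 every value read last time is unchanged, so the dirty flag clears without a run.

Initial pass — values computed on the first demand:
  n1 = add(0, -3) = -3
  n3 = mul(-3, -3) = 9
  n4 = max2(0, -3) = 0
  n5 = neg(0) = 0
  n7 = mul(9, 0) = 0
  n8 = absv(0) = 0
  n9 = min2(0, 0) = 0
  n10 = neg(0) = 0
  n11 = min2(0, -3) = -3
  n13 = sub(0, -3) = 3
  n15 = min2(3, 0) = 0
  n16 = absv(0) = 0
  n17 = max2(0, 0) = 0

Second demand — change propagation:
  n1: re-runs because x5 -3->-6; new result -6.
  n3: re-runs because x5 -3->-6; x5 -3->-6; new result 36.
  n4: re-runs because n1 -3->-6; new result 0 (unchanged).
  n5: re-examined; everything it read last time is the same (n4 unchanged) — cache 0 kept, no run.
  n7: re-runs because n3 9->36; new result 0 (unchanged).
  n8: re-examined; everything it read last time is the same (n5 unchanged) — cache 0 kept, no run.
  n9: re-examined; everything it read last time is the same (n8 unchanged, n7 unchanged) — cache 0 kept, no run.
  n10: re-examined; everything it read last time is the same (n8 unchanged) — cache 0 kept, no run.
  n11: re-runs because x5 -3->-6; new result -6.
  n13: re-runs because n11 -3->-6; new result 6.
  n15: re-runs because n13 3->6; new result 0 (unchanged).
  n16: re-examined; everything it read last time is the same (n15 unchanged) — cache 0 kept, no run.
  n17: re-examined; everything it read last time is the same (n16 unchanged, n15 unchanged) — cache 0 kept, no run.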